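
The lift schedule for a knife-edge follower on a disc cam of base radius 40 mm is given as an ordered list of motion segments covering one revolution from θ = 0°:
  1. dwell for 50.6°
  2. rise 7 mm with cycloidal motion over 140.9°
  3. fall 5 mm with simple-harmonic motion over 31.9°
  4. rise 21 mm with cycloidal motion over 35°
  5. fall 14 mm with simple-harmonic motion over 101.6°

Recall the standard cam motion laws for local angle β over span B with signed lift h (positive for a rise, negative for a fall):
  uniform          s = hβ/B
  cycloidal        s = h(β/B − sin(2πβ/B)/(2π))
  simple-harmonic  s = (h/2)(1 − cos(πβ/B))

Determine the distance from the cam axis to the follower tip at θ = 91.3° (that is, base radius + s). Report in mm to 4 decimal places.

seg 1 [0°–50.6°] dwell: s stays 0.0000
seg 2 [50.6°–191.5°] cycloidal, h=7: θ=91.3° here. β=40.7, B=140.9. 7·(0.2889 − sin(2π·0.2889)/(2π)) = 0.9410 → s = 0.9410
radial distance = base radius + s = 40 + 0.9410 = 40.9410

40.9410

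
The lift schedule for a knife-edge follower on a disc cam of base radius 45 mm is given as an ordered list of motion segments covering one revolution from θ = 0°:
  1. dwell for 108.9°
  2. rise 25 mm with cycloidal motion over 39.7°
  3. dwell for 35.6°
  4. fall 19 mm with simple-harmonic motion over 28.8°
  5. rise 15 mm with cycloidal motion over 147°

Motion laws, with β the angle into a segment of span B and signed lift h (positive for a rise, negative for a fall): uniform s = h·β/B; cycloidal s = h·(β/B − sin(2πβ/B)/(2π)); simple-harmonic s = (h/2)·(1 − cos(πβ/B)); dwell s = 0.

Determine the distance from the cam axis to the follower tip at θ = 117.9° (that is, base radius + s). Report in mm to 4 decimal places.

seg 1 [0°–108.9°] dwell: s stays 0.0000
seg 2 [108.9°–148.6°] cycloidal, h=25: θ=117.9° here. β=9, B=39.7. 25·(0.2267 − sin(2π·0.2267)/(2π)) = 1.7312 → s = 1.7312
radial distance = base radius + s = 45 + 1.7312 = 46.7312

46.7312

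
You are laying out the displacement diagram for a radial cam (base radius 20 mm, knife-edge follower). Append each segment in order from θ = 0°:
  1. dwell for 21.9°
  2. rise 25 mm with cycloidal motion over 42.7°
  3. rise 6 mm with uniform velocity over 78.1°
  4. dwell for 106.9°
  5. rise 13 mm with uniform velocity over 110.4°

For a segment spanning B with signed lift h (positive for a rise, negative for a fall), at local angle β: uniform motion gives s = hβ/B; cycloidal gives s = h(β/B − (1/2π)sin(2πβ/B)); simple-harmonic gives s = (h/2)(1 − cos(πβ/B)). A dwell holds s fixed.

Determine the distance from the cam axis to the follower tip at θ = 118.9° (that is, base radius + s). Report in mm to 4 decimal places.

seg 1 [0°–21.9°] dwell: s stays 0.0000
seg 2 [21.9°–64.6°] cycloidal, h=25: full span → s += 25 → s = 25.0000
seg 3 [64.6°–142.7°] uniform, h=6: θ=118.9° here. β=54.3, B=78.1. 6·54.3/78.1 = 4.1716 → s = 29.1716
radial distance = base radius + s = 20 + 29.1716 = 49.1716

49.1716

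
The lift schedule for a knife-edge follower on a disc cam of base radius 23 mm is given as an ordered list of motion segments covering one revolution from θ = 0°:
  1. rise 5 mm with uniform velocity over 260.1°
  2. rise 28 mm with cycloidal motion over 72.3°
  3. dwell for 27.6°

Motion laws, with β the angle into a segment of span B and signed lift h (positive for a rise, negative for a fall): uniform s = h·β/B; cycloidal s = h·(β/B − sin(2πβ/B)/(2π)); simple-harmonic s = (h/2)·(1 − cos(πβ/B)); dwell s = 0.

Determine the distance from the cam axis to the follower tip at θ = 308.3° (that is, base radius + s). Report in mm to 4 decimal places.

seg 1 [0°–260.1°] uniform, h=5: full span → s += 5 → s = 5.0000
seg 2 [260.1°–332.4°] cycloidal, h=28: θ=308.3° here. β=48.2, B=72.3. 28·(0.6667 − sin(2π·0.6667)/(2π)) = 22.5260 → s = 27.5260
radial distance = base radius + s = 23 + 27.5260 = 50.5260

50.5260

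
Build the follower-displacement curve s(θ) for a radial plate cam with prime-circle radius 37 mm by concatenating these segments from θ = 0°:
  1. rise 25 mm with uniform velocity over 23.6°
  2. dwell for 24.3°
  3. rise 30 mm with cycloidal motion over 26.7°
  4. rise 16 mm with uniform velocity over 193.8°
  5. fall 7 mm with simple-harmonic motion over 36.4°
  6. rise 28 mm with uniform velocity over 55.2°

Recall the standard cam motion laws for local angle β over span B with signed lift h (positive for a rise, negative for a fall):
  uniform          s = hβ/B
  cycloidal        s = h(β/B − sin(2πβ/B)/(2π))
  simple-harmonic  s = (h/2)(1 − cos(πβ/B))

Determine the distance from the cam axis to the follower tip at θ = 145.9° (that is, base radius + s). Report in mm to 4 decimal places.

seg 1 [0°–23.6°] uniform, h=25: full span → s += 25 → s = 25.0000
seg 2 [23.6°–47.9°] dwell: s stays 25.0000
seg 3 [47.9°–74.6°] cycloidal, h=30: full span → s += 30 → s = 55.0000
seg 4 [74.6°–268.4°] uniform, h=16: θ=145.9° here. β=71.3, B=193.8. 16·71.3/193.8 = 5.8865 → s = 60.8865
radial distance = base radius + s = 37 + 60.8865 = 97.8865

97.8865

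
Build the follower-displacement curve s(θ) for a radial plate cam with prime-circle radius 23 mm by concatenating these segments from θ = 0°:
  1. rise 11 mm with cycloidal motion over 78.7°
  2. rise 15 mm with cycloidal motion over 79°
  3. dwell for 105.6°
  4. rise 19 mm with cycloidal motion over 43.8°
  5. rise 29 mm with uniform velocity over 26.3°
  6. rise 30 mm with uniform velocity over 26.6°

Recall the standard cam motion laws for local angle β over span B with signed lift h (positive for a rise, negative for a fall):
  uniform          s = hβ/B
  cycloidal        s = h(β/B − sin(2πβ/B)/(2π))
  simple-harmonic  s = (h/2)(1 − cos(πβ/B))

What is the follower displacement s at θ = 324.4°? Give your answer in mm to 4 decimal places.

seg 1 [0°–78.7°] cycloidal, h=11: full span → s += 11 → s = 11.0000
seg 2 [78.7°–157.7°] cycloidal, h=15: full span → s += 15 → s = 26.0000
seg 3 [157.7°–263.3°] dwell: s stays 26.0000
seg 4 [263.3°–307.1°] cycloidal, h=19: full span → s += 19 → s = 45.0000
seg 5 [307.1°–333.4°] uniform, h=29: θ=324.4° here. β=17.3, B=26.3. 29·17.3/26.3 = 19.0760 → s = 64.0760

64.0760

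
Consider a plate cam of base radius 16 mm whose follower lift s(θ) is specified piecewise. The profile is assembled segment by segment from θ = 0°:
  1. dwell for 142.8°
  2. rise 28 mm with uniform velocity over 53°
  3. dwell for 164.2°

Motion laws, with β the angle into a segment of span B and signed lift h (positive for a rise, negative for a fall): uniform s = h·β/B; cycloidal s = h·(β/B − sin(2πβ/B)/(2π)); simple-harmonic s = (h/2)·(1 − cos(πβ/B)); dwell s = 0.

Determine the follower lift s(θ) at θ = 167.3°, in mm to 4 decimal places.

seg 1 [0°–142.8°] dwell: s stays 0.0000
seg 2 [142.8°–195.8°] uniform, h=28: θ=167.3° here. β=24.5, B=53. 28·24.5/53 = 12.9434 → s = 12.9434

12.9434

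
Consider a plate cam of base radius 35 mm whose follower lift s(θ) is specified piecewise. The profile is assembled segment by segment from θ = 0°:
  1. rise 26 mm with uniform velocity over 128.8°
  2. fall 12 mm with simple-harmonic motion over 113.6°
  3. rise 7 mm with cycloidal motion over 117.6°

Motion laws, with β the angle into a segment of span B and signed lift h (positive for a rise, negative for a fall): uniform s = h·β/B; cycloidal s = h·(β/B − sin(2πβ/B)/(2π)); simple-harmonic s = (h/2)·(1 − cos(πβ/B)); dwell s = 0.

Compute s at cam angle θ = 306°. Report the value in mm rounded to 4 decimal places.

seg 1 [0°–128.8°] uniform, h=26: full span → s += 26 → s = 26.0000
seg 2 [128.8°–242.4°] simple-harmonic, h=-12: full span → s += -12 → s = 14.0000
seg 3 [242.4°–360°] cycloidal, h=7: θ=306° here. β=63.6, B=117.6. 7·(0.5408 − sin(2π·0.5408)/(2π)) = 4.0683 → s = 18.0683

18.0683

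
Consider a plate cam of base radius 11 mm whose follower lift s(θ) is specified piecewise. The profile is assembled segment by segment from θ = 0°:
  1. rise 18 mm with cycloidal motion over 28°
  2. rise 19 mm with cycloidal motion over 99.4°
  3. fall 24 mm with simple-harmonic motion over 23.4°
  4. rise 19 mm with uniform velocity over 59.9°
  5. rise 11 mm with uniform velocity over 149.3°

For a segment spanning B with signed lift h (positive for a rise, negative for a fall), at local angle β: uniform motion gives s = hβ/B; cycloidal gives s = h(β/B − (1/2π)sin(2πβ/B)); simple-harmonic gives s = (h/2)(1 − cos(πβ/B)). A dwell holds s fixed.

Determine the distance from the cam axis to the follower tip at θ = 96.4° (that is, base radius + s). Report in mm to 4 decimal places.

seg 1 [0°–28°] cycloidal, h=18: full span → s += 18 → s = 18.0000
seg 2 [28°–127.4°] cycloidal, h=19: θ=96.4° here. β=68.4, B=99.4. 19·(0.6881 − sin(2π·0.6881)/(2π)) = 15.8728 → s = 33.8728
radial distance = base radius + s = 11 + 33.8728 = 44.8728

44.8728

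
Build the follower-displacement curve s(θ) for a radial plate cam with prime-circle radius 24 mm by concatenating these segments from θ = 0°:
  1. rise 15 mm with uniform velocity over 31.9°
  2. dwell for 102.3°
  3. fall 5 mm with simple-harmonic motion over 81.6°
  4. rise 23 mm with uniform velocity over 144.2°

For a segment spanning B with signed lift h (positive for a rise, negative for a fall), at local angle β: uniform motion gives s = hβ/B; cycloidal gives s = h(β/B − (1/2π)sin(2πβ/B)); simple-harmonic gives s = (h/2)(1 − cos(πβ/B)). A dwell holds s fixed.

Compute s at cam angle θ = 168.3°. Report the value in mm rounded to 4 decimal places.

seg 1 [0°–31.9°] uniform, h=15: full span → s += 15 → s = 15.0000
seg 2 [31.9°–134.2°] dwell: s stays 15.0000
seg 3 [134.2°–215.8°] simple-harmonic, h=-5: θ=168.3° here. β=34.1, B=81.6. -5/2·(1 − cos(π·0.4179)) = -1.8623 → s = 13.1377

13.1377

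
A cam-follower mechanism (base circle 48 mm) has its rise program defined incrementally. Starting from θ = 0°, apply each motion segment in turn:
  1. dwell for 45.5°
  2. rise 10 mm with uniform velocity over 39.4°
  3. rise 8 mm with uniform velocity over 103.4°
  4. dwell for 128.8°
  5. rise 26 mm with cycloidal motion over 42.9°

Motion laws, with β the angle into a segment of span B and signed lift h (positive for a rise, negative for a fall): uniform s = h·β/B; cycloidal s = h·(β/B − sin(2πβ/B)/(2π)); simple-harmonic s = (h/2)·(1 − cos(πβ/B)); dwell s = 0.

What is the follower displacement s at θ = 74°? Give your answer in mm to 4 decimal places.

seg 1 [0°–45.5°] dwell: s stays 0.0000
seg 2 [45.5°–84.9°] uniform, h=10: θ=74° here. β=28.5, B=39.4. 10·28.5/39.4 = 7.2335 → s = 7.2335

7.2335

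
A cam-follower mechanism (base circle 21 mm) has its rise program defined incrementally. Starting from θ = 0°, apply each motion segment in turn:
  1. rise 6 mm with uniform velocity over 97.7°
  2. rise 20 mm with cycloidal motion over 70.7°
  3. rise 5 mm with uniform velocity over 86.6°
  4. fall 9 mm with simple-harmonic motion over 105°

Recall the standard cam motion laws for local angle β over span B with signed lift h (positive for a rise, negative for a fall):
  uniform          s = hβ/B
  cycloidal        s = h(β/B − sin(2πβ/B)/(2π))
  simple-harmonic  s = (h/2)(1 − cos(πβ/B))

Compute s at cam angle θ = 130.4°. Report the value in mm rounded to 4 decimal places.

seg 1 [0°–97.7°] uniform, h=6: full span → s += 6 → s = 6.0000
seg 2 [97.7°–168.4°] cycloidal, h=20: θ=130.4° here. β=32.7, B=70.7. 20·(0.4625 − sin(2π·0.4625)/(2π)) = 8.5076 → s = 14.5076

14.5076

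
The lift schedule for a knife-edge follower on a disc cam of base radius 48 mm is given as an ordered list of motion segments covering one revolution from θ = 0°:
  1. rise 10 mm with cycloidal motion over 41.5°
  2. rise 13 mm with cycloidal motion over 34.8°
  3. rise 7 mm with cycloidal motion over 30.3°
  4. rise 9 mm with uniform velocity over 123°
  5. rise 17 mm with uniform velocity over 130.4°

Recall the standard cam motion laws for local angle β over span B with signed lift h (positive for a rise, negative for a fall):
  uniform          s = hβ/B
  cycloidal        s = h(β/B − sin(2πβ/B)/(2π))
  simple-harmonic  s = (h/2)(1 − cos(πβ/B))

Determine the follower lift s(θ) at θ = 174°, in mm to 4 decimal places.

seg 1 [0°–41.5°] cycloidal, h=10: full span → s += 10 → s = 10.0000
seg 2 [41.5°–76.3°] cycloidal, h=13: full span → s += 13 → s = 23.0000
seg 3 [76.3°–106.6°] cycloidal, h=7: full span → s += 7 → s = 30.0000
seg 4 [106.6°–229.6°] uniform, h=9: θ=174° here. β=67.4, B=123. 9·67.4/123 = 4.9317 → s = 34.9317

34.9317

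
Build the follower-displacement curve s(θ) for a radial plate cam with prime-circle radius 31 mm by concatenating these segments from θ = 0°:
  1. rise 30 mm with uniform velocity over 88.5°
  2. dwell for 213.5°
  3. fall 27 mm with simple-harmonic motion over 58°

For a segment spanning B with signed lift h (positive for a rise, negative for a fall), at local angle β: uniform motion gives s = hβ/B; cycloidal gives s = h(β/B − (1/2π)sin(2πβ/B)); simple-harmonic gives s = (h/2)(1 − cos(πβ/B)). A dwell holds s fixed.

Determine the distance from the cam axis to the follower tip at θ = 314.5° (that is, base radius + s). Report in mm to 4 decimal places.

seg 1 [0°–88.5°] uniform, h=30: full span → s += 30 → s = 30.0000
seg 2 [88.5°–302°] dwell: s stays 30.0000
seg 3 [302°–360°] simple-harmonic, h=-27: θ=314.5° here. β=12.5, B=58. -27/2·(1 − cos(π·0.2155)) = -2.9779 → s = 27.0221
radial distance = base radius + s = 31 + 27.0221 = 58.0221

58.0221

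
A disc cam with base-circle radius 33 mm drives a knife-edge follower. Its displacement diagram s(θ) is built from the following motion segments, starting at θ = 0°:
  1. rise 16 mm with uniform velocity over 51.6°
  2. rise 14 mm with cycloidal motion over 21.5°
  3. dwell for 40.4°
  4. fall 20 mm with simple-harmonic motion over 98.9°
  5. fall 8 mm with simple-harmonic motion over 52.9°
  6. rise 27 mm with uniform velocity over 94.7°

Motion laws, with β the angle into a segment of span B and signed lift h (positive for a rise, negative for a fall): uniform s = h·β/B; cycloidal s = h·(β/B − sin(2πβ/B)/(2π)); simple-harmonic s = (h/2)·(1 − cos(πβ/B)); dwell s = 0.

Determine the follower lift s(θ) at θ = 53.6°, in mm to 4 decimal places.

seg 1 [0°–51.6°] uniform, h=16: full span → s += 16 → s = 16.0000
seg 2 [51.6°–73.1°] cycloidal, h=14: θ=53.6° here. β=2, B=21.5. 14·(0.0930 − sin(2π·0.0930)/(2π)) = 0.0729 → s = 16.0729

16.0729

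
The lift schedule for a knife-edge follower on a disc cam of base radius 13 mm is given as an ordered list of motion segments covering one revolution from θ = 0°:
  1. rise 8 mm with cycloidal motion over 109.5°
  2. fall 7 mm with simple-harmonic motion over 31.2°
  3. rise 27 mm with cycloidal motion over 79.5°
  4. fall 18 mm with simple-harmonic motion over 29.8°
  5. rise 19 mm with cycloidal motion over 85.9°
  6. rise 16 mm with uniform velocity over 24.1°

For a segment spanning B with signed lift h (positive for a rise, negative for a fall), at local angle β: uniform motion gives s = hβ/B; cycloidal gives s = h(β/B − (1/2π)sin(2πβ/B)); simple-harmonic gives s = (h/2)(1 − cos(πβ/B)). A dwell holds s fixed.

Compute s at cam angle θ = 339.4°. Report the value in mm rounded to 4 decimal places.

seg 1 [0°–109.5°] cycloidal, h=8: full span → s += 8 → s = 8.0000
seg 2 [109.5°–140.7°] simple-harmonic, h=-7: full span → s += -7 → s = 1.0000
seg 3 [140.7°–220.2°] cycloidal, h=27: full span → s += 27 → s = 28.0000
seg 4 [220.2°–250°] simple-harmonic, h=-18: full span → s += -18 → s = 10.0000
seg 5 [250°–335.9°] cycloidal, h=19: full span → s += 19 → s = 29.0000
seg 6 [335.9°–360°] uniform, h=16: θ=339.4° here. β=3.5, B=24.1. 16·3.5/24.1 = 2.3237 → s = 31.3237

31.3237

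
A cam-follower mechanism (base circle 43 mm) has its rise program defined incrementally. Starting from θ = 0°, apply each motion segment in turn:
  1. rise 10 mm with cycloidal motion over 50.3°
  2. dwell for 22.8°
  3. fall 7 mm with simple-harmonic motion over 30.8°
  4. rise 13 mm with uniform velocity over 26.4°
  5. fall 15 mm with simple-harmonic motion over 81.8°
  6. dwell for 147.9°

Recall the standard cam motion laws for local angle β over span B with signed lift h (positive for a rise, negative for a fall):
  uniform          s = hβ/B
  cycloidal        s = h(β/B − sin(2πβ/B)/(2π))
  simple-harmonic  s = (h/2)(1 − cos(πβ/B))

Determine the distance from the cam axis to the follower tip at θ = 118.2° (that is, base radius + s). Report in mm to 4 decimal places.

seg 1 [0°–50.3°] cycloidal, h=10: full span → s += 10 → s = 10.0000
seg 2 [50.3°–73.1°] dwell: s stays 10.0000
seg 3 [73.1°–103.9°] simple-harmonic, h=-7: full span → s += -7 → s = 3.0000
seg 4 [103.9°–130.3°] uniform, h=13: θ=118.2° here. β=14.3, B=26.4. 13·14.3/26.4 = 7.0417 → s = 10.0417
radial distance = base radius + s = 43 + 10.0417 = 53.0417

53.0417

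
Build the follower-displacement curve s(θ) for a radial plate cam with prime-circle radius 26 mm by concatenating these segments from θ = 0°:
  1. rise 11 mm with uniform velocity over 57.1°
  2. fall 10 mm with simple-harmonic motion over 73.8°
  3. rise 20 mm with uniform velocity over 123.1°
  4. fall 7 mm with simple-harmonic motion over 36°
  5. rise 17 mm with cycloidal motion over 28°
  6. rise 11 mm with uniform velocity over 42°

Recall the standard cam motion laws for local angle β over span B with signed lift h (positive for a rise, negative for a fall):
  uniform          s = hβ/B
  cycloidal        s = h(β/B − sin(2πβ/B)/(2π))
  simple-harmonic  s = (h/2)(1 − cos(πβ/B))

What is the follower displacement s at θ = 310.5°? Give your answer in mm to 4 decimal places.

seg 1 [0°–57.1°] uniform, h=11: full span → s += 11 → s = 11.0000
seg 2 [57.1°–130.9°] simple-harmonic, h=-10: full span → s += -10 → s = 1.0000
seg 3 [130.9°–254°] uniform, h=20: full span → s += 20 → s = 21.0000
seg 4 [254°–290°] simple-harmonic, h=-7: full span → s += -7 → s = 14.0000
seg 5 [290°–318°] cycloidal, h=17: θ=310.5° here. β=20.5, B=28. 17·(0.7321 − sin(2π·0.7321)/(2π)) = 15.1351 → s = 29.1351

29.1351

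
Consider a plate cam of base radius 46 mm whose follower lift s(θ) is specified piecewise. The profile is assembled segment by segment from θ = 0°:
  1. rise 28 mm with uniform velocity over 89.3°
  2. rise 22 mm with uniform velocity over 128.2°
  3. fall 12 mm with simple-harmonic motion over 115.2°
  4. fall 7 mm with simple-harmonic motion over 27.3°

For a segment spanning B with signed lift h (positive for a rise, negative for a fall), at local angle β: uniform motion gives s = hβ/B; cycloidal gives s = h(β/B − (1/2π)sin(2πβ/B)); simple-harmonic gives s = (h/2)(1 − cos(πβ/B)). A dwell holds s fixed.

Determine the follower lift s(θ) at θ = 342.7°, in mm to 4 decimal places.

seg 1 [0°–89.3°] uniform, h=28: full span → s += 28 → s = 28.0000
seg 2 [89.3°–217.5°] uniform, h=22: full span → s += 22 → s = 50.0000
seg 3 [217.5°–332.7°] simple-harmonic, h=-12: full span → s += -12 → s = 38.0000
seg 4 [332.7°–360°] simple-harmonic, h=-7: θ=342.7° here. β=10, B=27.3. -7/2·(1 − cos(π·0.3663)) = -2.0727 → s = 35.9273

35.9273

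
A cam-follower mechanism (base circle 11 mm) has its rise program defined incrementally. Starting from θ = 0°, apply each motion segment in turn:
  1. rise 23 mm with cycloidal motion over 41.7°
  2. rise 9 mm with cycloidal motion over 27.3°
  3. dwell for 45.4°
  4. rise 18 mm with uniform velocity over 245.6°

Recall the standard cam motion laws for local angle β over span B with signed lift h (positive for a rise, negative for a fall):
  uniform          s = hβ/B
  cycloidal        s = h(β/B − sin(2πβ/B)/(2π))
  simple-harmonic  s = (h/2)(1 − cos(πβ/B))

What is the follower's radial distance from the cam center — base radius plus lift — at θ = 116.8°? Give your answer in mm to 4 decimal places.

seg 1 [0°–41.7°] cycloidal, h=23: full span → s += 23 → s = 23.0000
seg 2 [41.7°–69°] cycloidal, h=9: full span → s += 9 → s = 32.0000
seg 3 [69°–114.4°] dwell: s stays 32.0000
seg 4 [114.4°–360°] uniform, h=18: θ=116.8° here. β=2.4, B=245.6. 18·2.4/245.6 = 0.1759 → s = 32.1759
radial distance = base radius + s = 11 + 32.1759 = 43.1759

43.1759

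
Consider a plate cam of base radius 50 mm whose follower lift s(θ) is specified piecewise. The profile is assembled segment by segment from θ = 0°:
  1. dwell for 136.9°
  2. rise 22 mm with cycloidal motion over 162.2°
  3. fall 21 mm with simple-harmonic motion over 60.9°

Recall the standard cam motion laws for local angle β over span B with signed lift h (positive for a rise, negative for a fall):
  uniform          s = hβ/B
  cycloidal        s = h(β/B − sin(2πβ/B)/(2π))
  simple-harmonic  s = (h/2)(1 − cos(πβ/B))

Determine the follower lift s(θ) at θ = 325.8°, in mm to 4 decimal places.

seg 1 [0°–136.9°] dwell: s stays 0.0000
seg 2 [136.9°–299.1°] cycloidal, h=22: full span → s += 22 → s = 22.0000
seg 3 [299.1°–360°] simple-harmonic, h=-21: θ=325.8° here. β=26.7, B=60.9. -21/2·(1 − cos(π·0.4384)) = -8.4814 → s = 13.5186

13.5186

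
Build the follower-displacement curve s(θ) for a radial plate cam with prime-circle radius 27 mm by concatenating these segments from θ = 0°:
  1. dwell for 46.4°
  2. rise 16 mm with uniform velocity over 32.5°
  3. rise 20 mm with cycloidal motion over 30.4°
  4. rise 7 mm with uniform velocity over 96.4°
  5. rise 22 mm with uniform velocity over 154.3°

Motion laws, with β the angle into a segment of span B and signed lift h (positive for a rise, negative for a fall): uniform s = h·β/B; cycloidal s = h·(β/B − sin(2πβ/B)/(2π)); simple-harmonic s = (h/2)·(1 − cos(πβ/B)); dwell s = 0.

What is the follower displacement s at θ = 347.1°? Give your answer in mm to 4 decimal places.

seg 1 [0°–46.4°] dwell: s stays 0.0000
seg 2 [46.4°–78.9°] uniform, h=16: full span → s += 16 → s = 16.0000
seg 3 [78.9°–109.3°] cycloidal, h=20: full span → s += 20 → s = 36.0000
seg 4 [109.3°–205.7°] uniform, h=7: full span → s += 7 → s = 43.0000
seg 5 [205.7°–360°] uniform, h=22: θ=347.1° here. β=141.4, B=154.3. 22·141.4/154.3 = 20.1607 → s = 63.1607

63.1607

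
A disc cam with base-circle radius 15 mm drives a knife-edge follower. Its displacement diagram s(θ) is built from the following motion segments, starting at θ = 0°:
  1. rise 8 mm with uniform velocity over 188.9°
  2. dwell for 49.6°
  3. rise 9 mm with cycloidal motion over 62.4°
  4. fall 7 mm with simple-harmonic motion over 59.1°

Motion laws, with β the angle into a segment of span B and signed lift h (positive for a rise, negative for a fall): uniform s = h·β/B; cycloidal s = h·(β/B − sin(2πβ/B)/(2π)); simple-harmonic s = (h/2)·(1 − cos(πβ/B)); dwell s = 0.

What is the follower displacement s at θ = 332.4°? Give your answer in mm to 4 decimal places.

seg 1 [0°–188.9°] uniform, h=8: full span → s += 8 → s = 8.0000
seg 2 [188.9°–238.5°] dwell: s stays 8.0000
seg 3 [238.5°–300.9°] cycloidal, h=9: full span → s += 9 → s = 17.0000
seg 4 [300.9°–360°] simple-harmonic, h=-7: θ=332.4° here. β=31.5, B=59.1. -7/2·(1 − cos(π·0.5330)) = -3.8621 → s = 13.1379

13.1379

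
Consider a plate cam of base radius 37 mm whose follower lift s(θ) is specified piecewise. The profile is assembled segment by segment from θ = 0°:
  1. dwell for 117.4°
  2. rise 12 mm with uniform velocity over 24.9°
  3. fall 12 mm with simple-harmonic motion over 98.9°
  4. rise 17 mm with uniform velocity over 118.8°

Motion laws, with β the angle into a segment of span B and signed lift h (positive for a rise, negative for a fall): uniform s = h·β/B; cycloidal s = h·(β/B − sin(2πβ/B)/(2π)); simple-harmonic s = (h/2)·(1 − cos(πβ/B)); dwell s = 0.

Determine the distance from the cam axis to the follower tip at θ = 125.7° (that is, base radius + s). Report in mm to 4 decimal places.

seg 1 [0°–117.4°] dwell: s stays 0.0000
seg 2 [117.4°–142.3°] uniform, h=12: θ=125.7° here. β=8.3, B=24.9. 12·8.3/24.9 = 4.0000 → s = 4.0000
radial distance = base radius + s = 37 + 4.0000 = 41.0000

41.0000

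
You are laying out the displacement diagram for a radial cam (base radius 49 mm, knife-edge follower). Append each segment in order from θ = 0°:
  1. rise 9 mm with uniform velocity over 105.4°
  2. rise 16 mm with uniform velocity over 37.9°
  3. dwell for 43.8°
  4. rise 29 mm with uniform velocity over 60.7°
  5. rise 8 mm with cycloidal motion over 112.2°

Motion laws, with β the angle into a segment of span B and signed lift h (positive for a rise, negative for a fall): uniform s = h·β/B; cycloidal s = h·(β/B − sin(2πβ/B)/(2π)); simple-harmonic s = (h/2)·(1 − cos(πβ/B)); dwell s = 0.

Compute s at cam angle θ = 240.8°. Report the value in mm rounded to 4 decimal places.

seg 1 [0°–105.4°] uniform, h=9: full span → s += 9 → s = 9.0000
seg 2 [105.4°–143.3°] uniform, h=16: full span → s += 16 → s = 25.0000
seg 3 [143.3°–187.1°] dwell: s stays 25.0000
seg 4 [187.1°–247.8°] uniform, h=29: θ=240.8° here. β=53.7, B=60.7. 29·53.7/60.7 = 25.6557 → s = 50.6557

50.6557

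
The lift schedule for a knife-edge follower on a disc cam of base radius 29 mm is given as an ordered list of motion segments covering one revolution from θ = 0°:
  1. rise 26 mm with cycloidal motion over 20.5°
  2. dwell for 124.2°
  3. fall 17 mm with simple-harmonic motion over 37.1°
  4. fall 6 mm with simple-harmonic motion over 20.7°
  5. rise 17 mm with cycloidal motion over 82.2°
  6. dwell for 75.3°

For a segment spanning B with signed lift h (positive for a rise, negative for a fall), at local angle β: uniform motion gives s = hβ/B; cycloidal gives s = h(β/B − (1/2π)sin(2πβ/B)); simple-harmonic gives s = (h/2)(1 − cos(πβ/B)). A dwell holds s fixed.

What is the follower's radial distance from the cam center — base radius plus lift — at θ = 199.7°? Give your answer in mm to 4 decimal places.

seg 1 [0°–20.5°] cycloidal, h=26: full span → s += 26 → s = 26.0000
seg 2 [20.5°–144.7°] dwell: s stays 26.0000
seg 3 [144.7°–181.8°] simple-harmonic, h=-17: full span → s += -17 → s = 9.0000
seg 4 [181.8°–202.5°] simple-harmonic, h=-6: θ=199.7° here. β=17.9, B=20.7. -6/2·(1 − cos(π·0.8647)) = -5.7332 → s = 3.2668
radial distance = base radius + s = 29 + 3.2668 = 32.2668

32.2668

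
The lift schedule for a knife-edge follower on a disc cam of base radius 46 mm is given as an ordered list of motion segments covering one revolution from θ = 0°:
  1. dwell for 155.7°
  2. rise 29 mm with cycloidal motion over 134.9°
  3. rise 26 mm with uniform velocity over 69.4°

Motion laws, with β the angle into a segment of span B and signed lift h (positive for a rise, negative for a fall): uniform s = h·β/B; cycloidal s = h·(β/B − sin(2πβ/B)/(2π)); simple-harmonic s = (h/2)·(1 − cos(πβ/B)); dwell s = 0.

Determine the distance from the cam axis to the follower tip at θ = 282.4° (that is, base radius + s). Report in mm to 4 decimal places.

seg 1 [0°–155.7°] dwell: s stays 0.0000
seg 2 [155.7°–290.6°] cycloidal, h=29: θ=282.4° here. β=126.7, B=134.9. 29·(0.9392 − sin(2π·0.9392)/(2π)) = 28.9575 → s = 28.9575
radial distance = base radius + s = 46 + 28.9575 = 74.9575

74.9575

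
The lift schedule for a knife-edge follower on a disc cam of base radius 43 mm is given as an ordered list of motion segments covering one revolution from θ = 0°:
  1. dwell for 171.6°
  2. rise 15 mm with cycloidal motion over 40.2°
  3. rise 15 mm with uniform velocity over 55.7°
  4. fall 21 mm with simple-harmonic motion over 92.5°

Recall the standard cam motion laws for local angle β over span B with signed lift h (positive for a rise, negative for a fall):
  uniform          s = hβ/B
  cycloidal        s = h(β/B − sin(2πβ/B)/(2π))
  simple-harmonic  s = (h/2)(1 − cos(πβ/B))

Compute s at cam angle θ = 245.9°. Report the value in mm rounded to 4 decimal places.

seg 1 [0°–171.6°] dwell: s stays 0.0000
seg 2 [171.6°–211.8°] cycloidal, h=15: full span → s += 15 → s = 15.0000
seg 3 [211.8°–267.5°] uniform, h=15: θ=245.9° here. β=34.1, B=55.7. 15·34.1/55.7 = 9.1831 → s = 24.1831

24.1831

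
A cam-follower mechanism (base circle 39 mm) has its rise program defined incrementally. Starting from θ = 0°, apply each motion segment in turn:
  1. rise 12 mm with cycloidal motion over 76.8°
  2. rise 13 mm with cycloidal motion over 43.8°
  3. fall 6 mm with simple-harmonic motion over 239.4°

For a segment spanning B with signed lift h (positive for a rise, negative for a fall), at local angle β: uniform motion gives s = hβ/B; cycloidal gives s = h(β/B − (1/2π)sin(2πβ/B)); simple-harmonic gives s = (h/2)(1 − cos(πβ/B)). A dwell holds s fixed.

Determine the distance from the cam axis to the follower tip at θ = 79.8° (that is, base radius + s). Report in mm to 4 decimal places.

seg 1 [0°–76.8°] cycloidal, h=12: full span → s += 12 → s = 12.0000
seg 2 [76.8°–120.6°] cycloidal, h=13: θ=79.8° here. β=3, B=43.8. 13·(0.0685 − sin(2π·0.0685)/(2π)) = 0.0272 → s = 12.0272
radial distance = base radius + s = 39 + 12.0272 = 51.0272

51.0272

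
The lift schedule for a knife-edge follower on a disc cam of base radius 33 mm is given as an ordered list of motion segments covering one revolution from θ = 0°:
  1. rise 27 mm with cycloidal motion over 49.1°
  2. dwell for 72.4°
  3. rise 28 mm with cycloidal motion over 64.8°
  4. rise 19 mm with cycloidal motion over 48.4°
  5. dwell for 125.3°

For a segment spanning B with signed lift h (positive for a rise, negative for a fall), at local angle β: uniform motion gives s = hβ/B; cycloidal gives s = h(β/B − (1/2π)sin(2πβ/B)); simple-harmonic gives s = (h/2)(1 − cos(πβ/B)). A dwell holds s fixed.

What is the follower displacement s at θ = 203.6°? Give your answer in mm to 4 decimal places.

seg 1 [0°–49.1°] cycloidal, h=27: full span → s += 27 → s = 27.0000
seg 2 [49.1°–121.5°] dwell: s stays 27.0000
seg 3 [121.5°–186.3°] cycloidal, h=28: full span → s += 28 → s = 55.0000
seg 4 [186.3°–234.7°] cycloidal, h=19: θ=203.6° here. β=17.3, B=48.4. 19·(0.3574 − sin(2π·0.3574)/(2π)) = 4.4306 → s = 59.4306

59.4306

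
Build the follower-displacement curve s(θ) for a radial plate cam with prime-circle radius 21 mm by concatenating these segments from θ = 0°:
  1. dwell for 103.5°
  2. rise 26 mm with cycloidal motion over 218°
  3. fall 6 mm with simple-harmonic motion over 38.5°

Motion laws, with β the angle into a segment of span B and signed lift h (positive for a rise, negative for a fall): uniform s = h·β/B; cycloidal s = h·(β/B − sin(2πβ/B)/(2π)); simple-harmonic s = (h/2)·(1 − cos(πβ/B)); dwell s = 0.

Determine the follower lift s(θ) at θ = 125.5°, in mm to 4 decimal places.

seg 1 [0°–103.5°] dwell: s stays 0.0000
seg 2 [103.5°–321.5°] cycloidal, h=26: θ=125.5° here. β=22, B=218. 26·(0.1009 − sin(2π·0.1009)/(2π)) = 0.1723 → s = 0.1723

0.1723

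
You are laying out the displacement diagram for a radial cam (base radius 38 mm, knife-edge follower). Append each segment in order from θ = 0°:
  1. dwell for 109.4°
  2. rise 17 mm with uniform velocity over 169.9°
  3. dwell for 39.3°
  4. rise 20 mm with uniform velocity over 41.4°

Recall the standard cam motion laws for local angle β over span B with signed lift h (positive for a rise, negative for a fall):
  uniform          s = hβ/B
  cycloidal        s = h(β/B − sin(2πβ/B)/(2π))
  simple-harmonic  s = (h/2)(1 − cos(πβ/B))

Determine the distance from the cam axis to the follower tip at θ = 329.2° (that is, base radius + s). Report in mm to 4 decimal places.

seg 1 [0°–109.4°] dwell: s stays 0.0000
seg 2 [109.4°–279.3°] uniform, h=17: full span → s += 17 → s = 17.0000
seg 3 [279.3°–318.6°] dwell: s stays 17.0000
seg 4 [318.6°–360°] uniform, h=20: θ=329.2° here. β=10.6, B=41.4. 20·10.6/41.4 = 5.1208 → s = 22.1208
radial distance = base radius + s = 38 + 22.1208 = 60.1208

60.1208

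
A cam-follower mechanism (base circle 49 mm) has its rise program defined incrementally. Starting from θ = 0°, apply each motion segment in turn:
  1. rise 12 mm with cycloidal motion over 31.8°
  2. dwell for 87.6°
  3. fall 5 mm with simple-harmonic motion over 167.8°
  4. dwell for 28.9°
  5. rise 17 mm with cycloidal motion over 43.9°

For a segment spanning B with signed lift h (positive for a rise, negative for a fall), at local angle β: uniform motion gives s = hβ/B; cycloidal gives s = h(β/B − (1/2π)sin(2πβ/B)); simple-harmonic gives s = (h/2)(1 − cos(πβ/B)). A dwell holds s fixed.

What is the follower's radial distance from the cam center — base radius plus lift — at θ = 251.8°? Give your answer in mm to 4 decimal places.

seg 1 [0°–31.8°] cycloidal, h=12: full span → s += 12 → s = 12.0000
seg 2 [31.8°–119.4°] dwell: s stays 12.0000
seg 3 [119.4°–287.2°] simple-harmonic, h=-5: θ=251.8° here. β=132.4, B=167.8. -5/2·(1 − cos(π·0.7890)) = -4.4707 → s = 7.5293
radial distance = base radius + s = 49 + 7.5293 = 56.5293

56.5293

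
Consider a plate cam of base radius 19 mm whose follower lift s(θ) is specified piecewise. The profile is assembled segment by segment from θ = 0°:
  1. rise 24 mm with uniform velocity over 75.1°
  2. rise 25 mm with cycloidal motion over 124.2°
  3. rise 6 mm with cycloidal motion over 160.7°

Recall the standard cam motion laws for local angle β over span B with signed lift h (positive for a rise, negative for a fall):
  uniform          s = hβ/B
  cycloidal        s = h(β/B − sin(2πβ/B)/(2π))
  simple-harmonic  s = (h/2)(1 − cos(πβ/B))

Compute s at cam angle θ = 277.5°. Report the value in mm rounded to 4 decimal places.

seg 1 [0°–75.1°] uniform, h=24: full span → s += 24 → s = 24.0000
seg 2 [75.1°–199.3°] cycloidal, h=25: full span → s += 25 → s = 49.0000
seg 3 [199.3°–360°] cycloidal, h=6: θ=277.5° here. β=78.2, B=160.7. 6·(0.4866 − sin(2π·0.4866)/(2π)) = 2.8395 → s = 51.8395

51.8395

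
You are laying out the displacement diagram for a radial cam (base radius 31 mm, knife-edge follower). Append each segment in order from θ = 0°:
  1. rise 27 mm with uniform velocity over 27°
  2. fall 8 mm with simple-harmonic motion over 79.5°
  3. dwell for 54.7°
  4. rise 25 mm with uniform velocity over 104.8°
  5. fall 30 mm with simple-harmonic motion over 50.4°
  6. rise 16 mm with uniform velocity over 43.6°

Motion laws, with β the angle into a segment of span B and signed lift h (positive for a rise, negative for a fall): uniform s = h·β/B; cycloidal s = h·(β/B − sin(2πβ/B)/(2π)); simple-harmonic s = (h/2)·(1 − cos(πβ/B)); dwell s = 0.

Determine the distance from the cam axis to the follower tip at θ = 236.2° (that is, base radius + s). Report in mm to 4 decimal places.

seg 1 [0°–27°] uniform, h=27: full span → s += 27 → s = 27.0000
seg 2 [27°–106.5°] simple-harmonic, h=-8: full span → s += -8 → s = 19.0000
seg 3 [106.5°–161.2°] dwell: s stays 19.0000
seg 4 [161.2°–266°] uniform, h=25: θ=236.2° here. β=75, B=104.8. 25·75/104.8 = 17.8912 → s = 36.8912
radial distance = base radius + s = 31 + 36.8912 = 67.8912

67.8912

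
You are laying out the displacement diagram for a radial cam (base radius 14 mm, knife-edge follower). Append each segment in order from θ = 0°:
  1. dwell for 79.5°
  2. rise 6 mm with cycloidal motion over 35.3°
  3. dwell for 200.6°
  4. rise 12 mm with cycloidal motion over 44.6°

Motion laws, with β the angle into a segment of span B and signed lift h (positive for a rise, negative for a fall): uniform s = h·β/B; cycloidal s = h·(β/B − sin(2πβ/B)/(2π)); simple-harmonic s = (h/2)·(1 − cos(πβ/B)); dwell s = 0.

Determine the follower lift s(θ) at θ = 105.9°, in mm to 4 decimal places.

seg 1 [0°–79.5°] dwell: s stays 0.0000
seg 2 [79.5°–114.8°] cycloidal, h=6: θ=105.9° here. β=26.4, B=35.3. 6·(0.7479 − sin(2π·0.7479)/(2π)) = 5.4421 → s = 5.4421

5.4421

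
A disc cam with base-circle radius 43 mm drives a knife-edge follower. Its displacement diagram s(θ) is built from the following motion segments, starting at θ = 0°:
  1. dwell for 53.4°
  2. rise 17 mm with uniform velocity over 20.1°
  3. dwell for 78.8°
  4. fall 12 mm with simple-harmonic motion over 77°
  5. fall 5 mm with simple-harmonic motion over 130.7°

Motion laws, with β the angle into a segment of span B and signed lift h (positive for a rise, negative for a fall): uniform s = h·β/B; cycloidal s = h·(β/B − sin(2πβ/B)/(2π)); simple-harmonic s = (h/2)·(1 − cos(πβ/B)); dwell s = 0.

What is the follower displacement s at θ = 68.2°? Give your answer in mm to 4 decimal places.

seg 1 [0°–53.4°] dwell: s stays 0.0000
seg 2 [53.4°–73.5°] uniform, h=17: θ=68.2° here. β=14.8, B=20.1. 17·14.8/20.1 = 12.5174 → s = 12.5174

12.5174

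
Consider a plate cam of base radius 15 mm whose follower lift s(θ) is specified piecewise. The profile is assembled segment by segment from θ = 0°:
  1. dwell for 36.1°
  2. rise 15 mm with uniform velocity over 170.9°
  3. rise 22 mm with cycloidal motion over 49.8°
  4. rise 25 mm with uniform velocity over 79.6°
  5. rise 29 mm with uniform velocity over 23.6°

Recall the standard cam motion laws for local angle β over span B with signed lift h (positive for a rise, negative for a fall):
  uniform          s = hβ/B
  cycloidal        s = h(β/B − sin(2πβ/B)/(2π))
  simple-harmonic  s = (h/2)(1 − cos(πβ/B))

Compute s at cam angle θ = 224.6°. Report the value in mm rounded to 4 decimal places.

seg 1 [0°–36.1°] dwell: s stays 0.0000
seg 2 [36.1°–207°] uniform, h=15: full span → s += 15 → s = 15.0000
seg 3 [207°–256.8°] cycloidal, h=22: θ=224.6° here. β=17.6, B=49.8. 22·(0.3534 − sin(2π·0.3534)/(2π)) = 4.9872 → s = 19.9872

19.9872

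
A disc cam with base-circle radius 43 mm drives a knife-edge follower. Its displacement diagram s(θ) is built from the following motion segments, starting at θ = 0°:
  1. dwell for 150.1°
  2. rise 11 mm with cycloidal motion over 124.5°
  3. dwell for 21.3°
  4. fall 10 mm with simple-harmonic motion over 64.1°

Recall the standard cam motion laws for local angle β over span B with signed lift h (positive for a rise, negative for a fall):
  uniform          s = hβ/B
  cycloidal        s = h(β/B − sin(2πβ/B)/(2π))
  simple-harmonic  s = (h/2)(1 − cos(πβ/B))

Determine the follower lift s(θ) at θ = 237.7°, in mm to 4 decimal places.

seg 1 [0°–150.1°] dwell: s stays 0.0000
seg 2 [150.1°–274.6°] cycloidal, h=11: θ=237.7° here. β=87.6, B=124.5. 11·(0.7036 − sin(2π·0.7036)/(2π)) = 9.4166 → s = 9.4166

9.4166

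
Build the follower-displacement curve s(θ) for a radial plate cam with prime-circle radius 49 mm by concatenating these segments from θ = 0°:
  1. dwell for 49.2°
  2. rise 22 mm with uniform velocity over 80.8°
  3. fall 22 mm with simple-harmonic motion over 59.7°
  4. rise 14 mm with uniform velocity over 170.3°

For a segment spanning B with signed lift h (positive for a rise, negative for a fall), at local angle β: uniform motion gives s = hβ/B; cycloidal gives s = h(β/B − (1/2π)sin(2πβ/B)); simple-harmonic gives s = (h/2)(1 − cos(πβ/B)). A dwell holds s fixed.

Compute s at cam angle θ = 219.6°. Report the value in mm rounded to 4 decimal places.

seg 1 [0°–49.2°] dwell: s stays 0.0000
seg 2 [49.2°–130°] uniform, h=22: full span → s += 22 → s = 22.0000
seg 3 [130°–189.7°] simple-harmonic, h=-22: full span → s += -22 → s = 0.0000
seg 4 [189.7°–360°] uniform, h=14: θ=219.6° here. β=29.9, B=170.3. 14·29.9/170.3 = 2.4580 → s = 2.4580

2.4580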